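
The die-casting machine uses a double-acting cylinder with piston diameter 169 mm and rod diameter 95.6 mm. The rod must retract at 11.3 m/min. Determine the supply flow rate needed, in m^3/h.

Q ≈ 10.3 m^3/h

Rod-side annular area A_ann = π/4 × (169² − 95.6²) = 15250 mm^2
Q = A × v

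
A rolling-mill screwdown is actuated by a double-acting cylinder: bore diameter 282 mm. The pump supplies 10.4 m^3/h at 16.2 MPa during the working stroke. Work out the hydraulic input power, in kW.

W ≈ 46.8 kW

Hydraulic power = P × Q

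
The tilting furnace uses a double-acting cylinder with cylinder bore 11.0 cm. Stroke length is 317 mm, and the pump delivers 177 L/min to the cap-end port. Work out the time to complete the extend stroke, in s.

t ≈ 1.02 s

Cap-side area A_cap = π/4 × (11.0 cm)² = 95.03 cm^2
Swept volume V = A × L; t = V / Q = A·L / Q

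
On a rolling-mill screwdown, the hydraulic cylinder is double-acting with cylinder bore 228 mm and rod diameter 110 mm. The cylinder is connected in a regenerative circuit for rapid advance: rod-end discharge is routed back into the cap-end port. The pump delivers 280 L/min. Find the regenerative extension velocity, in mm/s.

v ≈ 491 mm/s

In regeneration the rod-end outflow joins the pump flow into the cap end, so the net volume the pump must supply per unit advance equals the rod cross-section area.
Rod cross-section A_rod = π/4 × (110 mm)² = 9503 mm^2
v = Q_pump / A_rod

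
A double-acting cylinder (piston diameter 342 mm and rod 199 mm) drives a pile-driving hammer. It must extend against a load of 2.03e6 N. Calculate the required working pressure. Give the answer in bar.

Cap-side area A_cap = π/4 × (342 mm)² = 91860 mm^2
P = F / A = 2.03e6 N / A

P ≈ 221 bar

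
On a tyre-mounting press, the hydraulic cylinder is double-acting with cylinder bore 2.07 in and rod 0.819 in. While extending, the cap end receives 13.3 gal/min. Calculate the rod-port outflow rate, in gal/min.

Q_out ≈ 11.2 gal/min

Cap-side area A_cap = π/4 × (2.07 in)² = 3.365 in^2
Rod-side annular area A_ann = π/4 × (2.07² − 0.819²) = 2.839 in^2
Piston speed v = Q_in/A_cap; rod-end outflow Q_out = v × A_ann = Q_in × A_ann/A_cap.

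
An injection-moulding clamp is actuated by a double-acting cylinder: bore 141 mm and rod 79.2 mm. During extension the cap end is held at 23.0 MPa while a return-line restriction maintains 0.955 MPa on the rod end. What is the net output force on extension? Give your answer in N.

F ≈ 3.49e5 N

Cap-side area A_cap = π/4 × (141 mm)² = 15610 mm^2
Rod-side annular area A_ann = π/4 × (141² − 79.2²) = 10690 mm^2
Net thrust = P_cap·A_cap − P_rod·A_ann = 3.591e5 N − 10210 N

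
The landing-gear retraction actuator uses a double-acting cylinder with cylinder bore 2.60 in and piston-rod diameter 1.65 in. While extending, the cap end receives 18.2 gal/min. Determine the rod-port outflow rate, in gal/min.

Q_out ≈ 10.9 gal/min

Cap-side area A_cap = π/4 × (2.60 in)² = 5.309 in^2
Rod-side annular area A_ann = π/4 × (2.60² − 1.65²) = 3.171 in^2
Piston speed v = Q_in/A_cap; rod-end outflow Q_out = v × A_ann = Q_in × A_ann/A_cap.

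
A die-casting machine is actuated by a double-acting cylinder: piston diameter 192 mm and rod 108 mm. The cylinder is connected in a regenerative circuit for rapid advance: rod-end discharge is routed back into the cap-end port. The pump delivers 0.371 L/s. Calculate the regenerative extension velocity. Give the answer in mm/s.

v ≈ 40.5 mm/s

In regeneration the rod-end outflow joins the pump flow into the cap end, so the net volume the pump must supply per unit advance equals the rod cross-section area.
Rod cross-section A_rod = π/4 × (108 mm)² = 9161 mm^2
v = Q_pump / A_rod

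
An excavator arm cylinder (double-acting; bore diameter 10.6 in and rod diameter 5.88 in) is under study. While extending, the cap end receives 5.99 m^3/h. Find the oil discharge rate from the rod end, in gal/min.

Q_out ≈ 18.3 gal/min

Cap-side area A_cap = π/4 × (10.6 in)² = 88.25 in^2
Rod-side annular area A_ann = π/4 × (10.6² − 5.88²) = 61.09 in^2
Piston speed v = Q_in/A_cap; rod-end outflow Q_out = v × A_ann = Q_in × A_ann/A_cap.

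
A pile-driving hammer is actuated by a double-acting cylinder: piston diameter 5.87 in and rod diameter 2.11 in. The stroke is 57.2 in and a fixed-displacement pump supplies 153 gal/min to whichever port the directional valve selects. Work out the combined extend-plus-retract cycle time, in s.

t ≈ 4.92 s

Cap-side area A_cap = π/4 × (5.87 in)² = 27.06 in^2
Rod-side annular area A_ann = π/4 × (5.87² − 2.11²) = 23.57 in^2
t_ext = A_cap·L/Q = 2.628 s
t_ret = A_ann·L/Q = 2.288 s
t_cycle = t_ext + t_ret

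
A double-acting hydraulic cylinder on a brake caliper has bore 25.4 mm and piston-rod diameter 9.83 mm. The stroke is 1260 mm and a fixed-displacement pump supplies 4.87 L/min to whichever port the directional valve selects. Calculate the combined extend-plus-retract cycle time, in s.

Cap-side area A_cap = π/4 × (25.4 mm)² = 506.7 mm^2
Rod-side annular area A_ann = π/4 × (25.4² − 9.83²) = 430.8 mm^2
t_ext = A_cap·L/Q = 7.866 s
t_ret = A_ann·L/Q = 6.688 s
t_cycle = t_ext + t_ret

t ≈ 14.6 s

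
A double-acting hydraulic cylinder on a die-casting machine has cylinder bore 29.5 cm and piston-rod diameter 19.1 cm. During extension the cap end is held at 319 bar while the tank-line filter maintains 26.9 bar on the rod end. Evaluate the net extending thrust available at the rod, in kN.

Cap-side area A_cap = π/4 × (29.5 cm)² = 683.5 cm^2
Rod-side annular area A_ann = π/4 × (29.5² − 19.1²) = 397.0 cm^2
Net thrust = P_cap·A_cap − P_rod·A_ann = 2180 kN − 106.8 kN

F ≈ 2070 kN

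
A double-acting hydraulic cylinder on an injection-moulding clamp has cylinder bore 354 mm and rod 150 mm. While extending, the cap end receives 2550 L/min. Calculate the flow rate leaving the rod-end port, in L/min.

Cap-side area A_cap = π/4 × (354 mm)² = 98420 mm^2
Rod-side annular area A_ann = π/4 × (354² − 150²) = 80750 mm^2
Piston speed v = Q_in/A_cap; rod-end outflow Q_out = v × A_ann = Q_in × A_ann/A_cap.

Q_out ≈ 2090 L/min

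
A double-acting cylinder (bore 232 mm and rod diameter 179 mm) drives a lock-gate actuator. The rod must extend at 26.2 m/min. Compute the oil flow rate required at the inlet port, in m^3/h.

Cap-side area A_cap = π/4 × (232 mm)² = 42270 mm^2
Q = A × v

Q ≈ 66.5 m^3/h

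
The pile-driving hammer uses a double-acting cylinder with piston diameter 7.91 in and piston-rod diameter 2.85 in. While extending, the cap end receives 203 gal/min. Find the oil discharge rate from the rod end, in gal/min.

Q_out ≈ 177 gal/min

Cap-side area A_cap = π/4 × (7.91 in)² = 49.14 in^2
Rod-side annular area A_ann = π/4 × (7.91² − 2.85²) = 42.76 in^2
Piston speed v = Q_in/A_cap; rod-end outflow Q_out = v × A_ann = Q_in × A_ann/A_cap.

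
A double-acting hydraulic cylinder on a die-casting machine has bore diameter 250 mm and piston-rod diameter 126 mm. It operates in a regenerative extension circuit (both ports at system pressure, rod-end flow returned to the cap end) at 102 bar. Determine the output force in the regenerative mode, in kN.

F ≈ 127 kN

With equal pressure on both faces, forces on the annular region cancel; the net push is pressure × rod cross-section.
Rod cross-section A_rod = π/4 × (126 mm)² = 12470 mm^2
F = P × A_rod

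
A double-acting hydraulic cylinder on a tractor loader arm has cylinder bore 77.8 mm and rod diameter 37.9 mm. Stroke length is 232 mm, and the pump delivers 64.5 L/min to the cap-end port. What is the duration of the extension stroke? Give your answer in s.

Cap-side area A_cap = π/4 × (77.8 mm)² = 4754 mm^2
Swept volume V = A × L; t = V / Q = A·L / Q

t ≈ 1.03 s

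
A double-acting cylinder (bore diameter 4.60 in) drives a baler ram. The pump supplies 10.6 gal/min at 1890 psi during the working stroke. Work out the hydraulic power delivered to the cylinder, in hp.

W ≈ 11.7 hp

Hydraulic power = P × Q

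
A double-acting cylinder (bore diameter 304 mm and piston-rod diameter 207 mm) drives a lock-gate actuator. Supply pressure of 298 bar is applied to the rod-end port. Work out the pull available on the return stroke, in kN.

Rod-side annular area A_ann = π/4 × (304² − 207²) = 38930 mm^2
On retraction the pressure acts on the annular area (bore minus rod).
F = P × A_ann

F ≈ 1160 kN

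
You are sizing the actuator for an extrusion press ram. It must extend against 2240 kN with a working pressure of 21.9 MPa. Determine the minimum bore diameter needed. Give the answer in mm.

Extension force acts on the full piston face: F = P × (π/4)D².
D = √(4F / (πP)) = √(4 × 2240 kN / (π × 21.9 MPa))

D ≈ 361 mm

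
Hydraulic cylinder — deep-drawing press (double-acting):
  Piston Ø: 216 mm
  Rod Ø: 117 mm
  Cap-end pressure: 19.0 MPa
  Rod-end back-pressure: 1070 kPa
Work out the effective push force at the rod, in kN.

F ≈ 669 kN

Cap-side area A_cap = π/4 × (216 mm)² = 36640 mm^2
Rod-side annular area A_ann = π/4 × (216² − 117²) = 25890 mm^2
Net thrust = P_cap·A_cap − P_rod·A_ann = 696.2 kN − 27.70 kN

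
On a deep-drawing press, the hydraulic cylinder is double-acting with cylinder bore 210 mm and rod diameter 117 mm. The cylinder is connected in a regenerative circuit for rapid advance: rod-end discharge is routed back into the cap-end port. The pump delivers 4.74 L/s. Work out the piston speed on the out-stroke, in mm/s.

In regeneration the rod-end outflow joins the pump flow into the cap end, so the net volume the pump must supply per unit advance equals the rod cross-section area.
Rod cross-section A_rod = π/4 × (117 mm)² = 10750 mm^2
v = Q_pump / A_rod

v ≈ 441 mm/s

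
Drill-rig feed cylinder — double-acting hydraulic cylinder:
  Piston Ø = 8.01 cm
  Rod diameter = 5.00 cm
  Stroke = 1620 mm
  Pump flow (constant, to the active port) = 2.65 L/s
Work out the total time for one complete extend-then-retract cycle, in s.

Cap-side area A_cap = π/4 × (8.01 cm)² = 50.39 cm^2
Rod-side annular area A_ann = π/4 × (8.01² − 5.00²) = 30.76 cm^2
t_ext = A_cap·L/Q = 3.081 s
t_ret = A_ann·L/Q = 1.880 s
t_cycle = t_ext + t_ret

t ≈ 4.96 s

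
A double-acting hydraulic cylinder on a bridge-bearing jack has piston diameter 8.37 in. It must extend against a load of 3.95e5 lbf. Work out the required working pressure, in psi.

P ≈ 7180 psi

Cap-side area A_cap = π/4 × (8.37 in)² = 55.02 in^2
P = F / A = 3.95e5 lbf / A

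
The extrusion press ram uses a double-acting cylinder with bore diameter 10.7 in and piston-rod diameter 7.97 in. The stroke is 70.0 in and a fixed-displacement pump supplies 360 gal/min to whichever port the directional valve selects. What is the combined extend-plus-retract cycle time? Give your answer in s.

t ≈ 6.56 s

Cap-side area A_cap = π/4 × (10.7 in)² = 89.92 in^2
Rod-side annular area A_ann = π/4 × (10.7² − 7.97²) = 40.03 in^2
t_ext = A_cap·L/Q = 4.541 s
t_ret = A_ann·L/Q = 2.022 s
t_cycle = t_ext + t_ret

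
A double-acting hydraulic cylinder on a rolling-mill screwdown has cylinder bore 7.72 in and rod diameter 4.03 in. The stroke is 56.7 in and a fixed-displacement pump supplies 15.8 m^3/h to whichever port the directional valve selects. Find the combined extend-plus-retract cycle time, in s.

Cap-side area A_cap = π/4 × (7.72 in)² = 46.81 in^2
Rod-side annular area A_ann = π/4 × (7.72² − 4.03²) = 34.05 in^2
t_ext = A_cap·L/Q = 9.910 s
t_ret = A_ann·L/Q = 7.209 s
t_cycle = t_ext + t_ret

t ≈ 17.1 s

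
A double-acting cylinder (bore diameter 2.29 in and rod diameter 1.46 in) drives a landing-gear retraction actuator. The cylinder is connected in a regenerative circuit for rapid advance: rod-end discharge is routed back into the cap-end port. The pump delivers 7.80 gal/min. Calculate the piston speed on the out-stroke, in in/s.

In regeneration the rod-end outflow joins the pump flow into the cap end, so the net volume the pump must supply per unit advance equals the rod cross-section area.
Rod cross-section A_rod = π/4 × (1.46 in)² = 1.674 in^2
v = Q_pump / A_rod

v ≈ 17.9 in/s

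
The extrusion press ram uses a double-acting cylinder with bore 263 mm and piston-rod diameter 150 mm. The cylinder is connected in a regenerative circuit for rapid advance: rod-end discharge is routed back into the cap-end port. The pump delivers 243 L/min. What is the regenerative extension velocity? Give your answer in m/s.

In regeneration the rod-end outflow joins the pump flow into the cap end, so the net volume the pump must supply per unit advance equals the rod cross-section area.
Rod cross-section A_rod = π/4 × (150 mm)² = 17670 mm^2
v = Q_pump / A_rod

v ≈ 0.229 m/s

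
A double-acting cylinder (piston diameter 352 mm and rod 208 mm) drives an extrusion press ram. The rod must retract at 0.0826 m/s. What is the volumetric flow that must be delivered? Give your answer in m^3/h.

Q ≈ 18.8 m^3/h

Rod-side annular area A_ann = π/4 × (352² − 208²) = 63330 mm^2
Q = A × v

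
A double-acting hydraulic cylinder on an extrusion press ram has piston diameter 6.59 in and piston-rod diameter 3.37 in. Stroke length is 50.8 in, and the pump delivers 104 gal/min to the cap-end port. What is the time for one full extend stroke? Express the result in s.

Cap-side area A_cap = π/4 × (6.59 in)² = 34.11 in^2
Swept volume V = A × L; t = V / Q = A·L / Q

t ≈ 4.33 s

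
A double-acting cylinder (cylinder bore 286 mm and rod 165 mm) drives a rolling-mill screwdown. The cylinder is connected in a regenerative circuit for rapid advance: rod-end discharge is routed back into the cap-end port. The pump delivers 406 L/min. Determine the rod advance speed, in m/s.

v ≈ 0.316 m/s

In regeneration the rod-end outflow joins the pump flow into the cap end, so the net volume the pump must supply per unit advance equals the rod cross-section area.
Rod cross-section A_rod = π/4 × (165 mm)² = 21380 mm^2
v = Q_pump / A_rod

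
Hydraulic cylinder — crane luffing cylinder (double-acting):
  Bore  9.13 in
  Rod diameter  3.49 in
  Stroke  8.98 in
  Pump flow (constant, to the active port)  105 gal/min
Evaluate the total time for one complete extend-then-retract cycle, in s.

Cap-side area A_cap = π/4 × (9.13 in)² = 65.47 in^2
Rod-side annular area A_ann = π/4 × (9.13² − 3.49²) = 55.90 in^2
t_ext = A_cap·L/Q = 1.454 s
t_ret = A_ann·L/Q = 1.242 s
t_cycle = t_ext + t_ret

t ≈ 2.70 s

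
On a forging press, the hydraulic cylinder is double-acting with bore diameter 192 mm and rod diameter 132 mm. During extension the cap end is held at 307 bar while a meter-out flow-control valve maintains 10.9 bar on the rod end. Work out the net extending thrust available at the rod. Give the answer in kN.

Cap-side area A_cap = π/4 × (192 mm)² = 28950 mm^2
Rod-side annular area A_ann = π/4 × (192² − 132²) = 15270 mm^2
Net thrust = P_cap·A_cap − P_rod·A_ann = 888.9 kN − 16.64 kN

F ≈ 872 kN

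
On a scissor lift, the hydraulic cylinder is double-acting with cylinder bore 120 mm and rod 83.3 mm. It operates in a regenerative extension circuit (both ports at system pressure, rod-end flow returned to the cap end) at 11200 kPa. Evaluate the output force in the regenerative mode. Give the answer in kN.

With equal pressure on both faces, forces on the annular region cancel; the net push is pressure × rod cross-section.
Rod cross-section A_rod = π/4 × (83.3 mm)² = 5450 mm^2
F = P × A_rod

F ≈ 61.0 kN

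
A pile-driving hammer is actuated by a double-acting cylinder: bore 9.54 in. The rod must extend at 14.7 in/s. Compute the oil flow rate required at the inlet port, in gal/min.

Q ≈ 273 gal/min

Cap-side area A_cap = π/4 × (9.54 in)² = 71.48 in^2
Q = A × v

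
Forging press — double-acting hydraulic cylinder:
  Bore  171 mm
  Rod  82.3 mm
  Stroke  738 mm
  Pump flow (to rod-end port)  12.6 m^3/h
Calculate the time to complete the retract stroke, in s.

t ≈ 3.72 s

Rod-side annular area A_ann = π/4 × (171² − 82.3²) = 17650 mm^2
Swept volume V = A × L; t = V / Q = A·L / Q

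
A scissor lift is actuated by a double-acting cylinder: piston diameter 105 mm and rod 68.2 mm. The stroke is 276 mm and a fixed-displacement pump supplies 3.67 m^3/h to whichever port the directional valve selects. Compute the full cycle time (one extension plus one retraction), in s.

Cap-side area A_cap = π/4 × (105 mm)² = 8659 mm^2
Rod-side annular area A_ann = π/4 × (105² − 68.2²) = 5006 mm^2
t_ext = A_cap·L/Q = 2.344 s
t_ret = A_ann·L/Q = 1.355 s
t_cycle = t_ext + t_ret

t ≈ 3.70 s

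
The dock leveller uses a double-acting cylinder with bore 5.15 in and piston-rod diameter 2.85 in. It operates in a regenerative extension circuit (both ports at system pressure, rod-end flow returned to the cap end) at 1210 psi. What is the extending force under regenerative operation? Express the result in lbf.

F ≈ 7720 lbf

With equal pressure on both faces, forces on the annular region cancel; the net push is pressure × rod cross-section.
Rod cross-section A_rod = π/4 × (2.85 in)² = 6.379 in^2
F = P × A_rod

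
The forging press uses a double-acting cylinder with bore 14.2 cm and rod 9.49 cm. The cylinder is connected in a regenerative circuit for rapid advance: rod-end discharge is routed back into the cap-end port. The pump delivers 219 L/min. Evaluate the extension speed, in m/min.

v ≈ 31.0 m/min

In regeneration the rod-end outflow joins the pump flow into the cap end, so the net volume the pump must supply per unit advance equals the rod cross-section area.
Rod cross-section A_rod = π/4 × (9.49 cm)² = 70.73 cm^2
v = Q_pump / A_rod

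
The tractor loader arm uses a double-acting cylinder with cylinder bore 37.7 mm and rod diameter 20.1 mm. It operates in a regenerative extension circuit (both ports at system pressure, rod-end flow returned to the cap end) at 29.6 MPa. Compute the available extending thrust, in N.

F ≈ 9390 N

With equal pressure on both faces, forces on the annular region cancel; the net push is pressure × rod cross-section.
Rod cross-section A_rod = π/4 × (20.1 mm)² = 317.3 mm^2
F = P × A_rod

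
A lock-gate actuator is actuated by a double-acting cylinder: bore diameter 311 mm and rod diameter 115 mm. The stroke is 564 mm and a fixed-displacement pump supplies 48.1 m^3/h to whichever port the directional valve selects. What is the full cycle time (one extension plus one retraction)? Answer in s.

t ≈ 5.97 s

Cap-side area A_cap = π/4 × (311 mm)² = 75960 mm^2
Rod-side annular area A_ann = π/4 × (311² − 115²) = 65580 mm^2
t_ext = A_cap·L/Q = 3.207 s
t_ret = A_ann·L/Q = 2.768 s
t_cycle = t_ext + t_ret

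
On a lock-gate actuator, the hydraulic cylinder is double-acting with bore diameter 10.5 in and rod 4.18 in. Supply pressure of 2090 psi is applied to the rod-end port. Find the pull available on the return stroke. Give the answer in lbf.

Rod-side annular area A_ann = π/4 × (10.5² − 4.18²) = 72.87 in^2
On retraction the pressure acts on the annular area (bore minus rod).
F = P × A_ann

F ≈ 1.52e5 lbf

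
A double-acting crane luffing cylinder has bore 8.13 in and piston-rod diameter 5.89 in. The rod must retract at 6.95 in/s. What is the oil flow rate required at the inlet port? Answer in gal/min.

Q ≈ 44.5 gal/min

Rod-side annular area A_ann = π/4 × (8.13² − 5.89²) = 24.67 in^2
Q = A × v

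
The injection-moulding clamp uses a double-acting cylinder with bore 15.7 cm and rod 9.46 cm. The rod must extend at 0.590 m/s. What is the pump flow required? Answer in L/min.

Q ≈ 685 L/min

Cap-side area A_cap = π/4 × (15.7 cm)² = 193.6 cm^2
Q = A × v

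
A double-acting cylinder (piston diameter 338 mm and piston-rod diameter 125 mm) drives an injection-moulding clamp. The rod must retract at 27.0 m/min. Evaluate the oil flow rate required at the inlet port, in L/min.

Q ≈ 2090 L/min

Rod-side annular area A_ann = π/4 × (338² − 125²) = 77460 mm^2
Q = A × v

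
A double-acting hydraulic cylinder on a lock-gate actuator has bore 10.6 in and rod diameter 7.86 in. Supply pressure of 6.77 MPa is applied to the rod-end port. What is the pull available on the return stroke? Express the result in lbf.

F ≈ 39000 lbf

Rod-side annular area A_ann = π/4 × (10.6² − 7.86²) = 39.73 in^2
On retraction the pressure acts on the annular area (bore minus rod).
F = P × A_ann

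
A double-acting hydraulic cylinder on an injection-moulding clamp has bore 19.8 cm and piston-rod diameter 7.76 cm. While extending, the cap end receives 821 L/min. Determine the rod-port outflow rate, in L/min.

Q_out ≈ 695 L/min

Cap-side area A_cap = π/4 × (19.8 cm)² = 307.9 cm^2
Rod-side annular area A_ann = π/4 × (19.8² − 7.76²) = 260.6 cm^2
Piston speed v = Q_in/A_cap; rod-end outflow Q_out = v × A_ann = Q_in × A_ann/A_cap.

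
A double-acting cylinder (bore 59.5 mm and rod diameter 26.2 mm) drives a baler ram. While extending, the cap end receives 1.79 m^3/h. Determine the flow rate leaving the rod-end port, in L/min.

Q_out ≈ 24.0 L/min

Cap-side area A_cap = π/4 × (59.5 mm)² = 2781 mm^2
Rod-side annular area A_ann = π/4 × (59.5² − 26.2²) = 2241 mm^2
Piston speed v = Q_in/A_cap; rod-end outflow Q_out = v × A_ann = Q_in × A_ann/A_cap.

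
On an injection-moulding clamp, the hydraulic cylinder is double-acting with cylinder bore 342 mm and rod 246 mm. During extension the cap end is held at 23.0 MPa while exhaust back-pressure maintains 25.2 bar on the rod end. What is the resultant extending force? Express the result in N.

F ≈ 2.00e6 N

Cap-side area A_cap = π/4 × (342 mm)² = 91860 mm^2
Rod-side annular area A_ann = π/4 × (342² − 246²) = 44330 mm^2
Net thrust = P_cap·A_cap − P_rod·A_ann = 2.113e6 N − 1.117e5 N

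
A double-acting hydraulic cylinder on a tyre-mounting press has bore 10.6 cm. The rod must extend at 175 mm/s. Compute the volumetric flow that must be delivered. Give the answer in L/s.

Cap-side area A_cap = π/4 × (10.6 cm)² = 88.25 cm^2
Q = A × v

Q ≈ 1.54 L/s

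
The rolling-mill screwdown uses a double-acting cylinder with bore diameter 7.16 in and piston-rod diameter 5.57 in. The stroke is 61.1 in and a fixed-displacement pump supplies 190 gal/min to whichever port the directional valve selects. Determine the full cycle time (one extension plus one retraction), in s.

t ≈ 4.69 s

Cap-side area A_cap = π/4 × (7.16 in)² = 40.26 in^2
Rod-side annular area A_ann = π/4 × (7.16² − 5.57²) = 15.90 in^2
t_ext = A_cap·L/Q = 3.363 s
t_ret = A_ann·L/Q = 1.328 s
t_cycle = t_ext + t_ret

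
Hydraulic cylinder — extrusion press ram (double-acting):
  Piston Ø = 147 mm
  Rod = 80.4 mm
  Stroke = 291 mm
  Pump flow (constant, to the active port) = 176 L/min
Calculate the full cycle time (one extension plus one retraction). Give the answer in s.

Cap-side area A_cap = π/4 × (147 mm)² = 16970 mm^2
Rod-side annular area A_ann = π/4 × (147² − 80.4²) = 11890 mm^2
t_ext = A_cap·L/Q = 1.684 s
t_ret = A_ann·L/Q = 1.180 s
t_cycle = t_ext + t_ret

t ≈ 2.86 s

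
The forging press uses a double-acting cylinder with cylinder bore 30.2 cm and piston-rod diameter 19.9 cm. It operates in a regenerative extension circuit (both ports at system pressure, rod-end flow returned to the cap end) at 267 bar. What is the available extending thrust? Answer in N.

F ≈ 8.30e5 N

With equal pressure on both faces, forces on the annular region cancel; the net push is pressure × rod cross-section.
Rod cross-section A_rod = π/4 × (19.9 cm)² = 311.0 cm^2
F = P × A_rod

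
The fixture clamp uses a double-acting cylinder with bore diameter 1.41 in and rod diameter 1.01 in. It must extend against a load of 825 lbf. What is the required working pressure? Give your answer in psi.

P ≈ 528 psi

Cap-side area A_cap = π/4 × (1.41 in)² = 1.561 in^2
P = F / A = 825 lbf / A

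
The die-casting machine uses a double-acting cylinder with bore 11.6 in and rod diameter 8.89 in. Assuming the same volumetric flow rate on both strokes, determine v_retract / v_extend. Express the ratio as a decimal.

Cap-side area A_cap = π/4 × (11.6 in)² = 105.7 in^2
Rod-side annular area A_ann = π/4 × (11.6² − 8.89²) = 43.61 in^2
For equal Q, v ∝ 1/A, so v_ret/v_ext = A_cap/A_ann.

v_ret/v_ext ≈ 2.42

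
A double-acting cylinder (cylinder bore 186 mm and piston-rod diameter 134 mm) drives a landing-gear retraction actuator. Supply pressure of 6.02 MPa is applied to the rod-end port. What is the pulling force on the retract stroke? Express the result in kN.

Rod-side annular area A_ann = π/4 × (186² − 134²) = 13070 mm^2
On retraction the pressure acts on the annular area (bore minus rod).
F = P × A_ann

F ≈ 78.7 kN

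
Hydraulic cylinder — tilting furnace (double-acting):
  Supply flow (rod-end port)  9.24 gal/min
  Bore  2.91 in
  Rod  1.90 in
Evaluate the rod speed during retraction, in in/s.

v ≈ 9.32 in/s

Rod-side annular area A_ann = π/4 × (2.91² − 1.90²) = 3.816 in^2
Flow into the rod-end port fills the annular volume.
v = Q / A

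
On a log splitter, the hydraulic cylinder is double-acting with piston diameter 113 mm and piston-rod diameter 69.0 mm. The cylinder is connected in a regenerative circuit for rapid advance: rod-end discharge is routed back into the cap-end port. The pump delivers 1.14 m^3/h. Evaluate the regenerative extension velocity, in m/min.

In regeneration the rod-end outflow joins the pump flow into the cap end, so the net volume the pump must supply per unit advance equals the rod cross-section area.
Rod cross-section A_rod = π/4 × (69.0 mm)² = 3739 mm^2
v = Q_pump / A_rod

v ≈ 5.08 m/min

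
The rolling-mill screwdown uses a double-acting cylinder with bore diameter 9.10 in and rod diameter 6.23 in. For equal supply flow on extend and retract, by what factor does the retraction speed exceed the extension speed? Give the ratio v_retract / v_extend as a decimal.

v_ret/v_ext ≈ 1.88

Cap-side area A_cap = π/4 × (9.10 in)² = 65.04 in^2
Rod-side annular area A_ann = π/4 × (9.10² − 6.23²) = 34.56 in^2
For equal Q, v ∝ 1/A, so v_ret/v_ext = A_cap/A_ann.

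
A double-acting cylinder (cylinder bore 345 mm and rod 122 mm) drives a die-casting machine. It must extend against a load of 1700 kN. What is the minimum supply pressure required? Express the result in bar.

Cap-side area A_cap = π/4 × (345 mm)² = 93480 mm^2
P = F / A = 1700 kN / A

P ≈ 182 bar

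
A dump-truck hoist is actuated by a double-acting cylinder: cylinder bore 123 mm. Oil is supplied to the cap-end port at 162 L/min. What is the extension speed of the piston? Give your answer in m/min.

v ≈ 13.6 m/min

Cap-side area A_cap = π/4 × (123 mm)² = 11880 mm^2
v = Q / A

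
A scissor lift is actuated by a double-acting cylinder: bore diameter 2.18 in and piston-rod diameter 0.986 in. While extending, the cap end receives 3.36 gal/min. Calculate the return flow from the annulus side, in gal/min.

Cap-side area A_cap = π/4 × (2.18 in)² = 3.733 in^2
Rod-side annular area A_ann = π/4 × (2.18² − 0.986²) = 2.969 in^2
Piston speed v = Q_in/A_cap; rod-end outflow Q_out = v × A_ann = Q_in × A_ann/A_cap.

Q_out ≈ 2.67 gal/min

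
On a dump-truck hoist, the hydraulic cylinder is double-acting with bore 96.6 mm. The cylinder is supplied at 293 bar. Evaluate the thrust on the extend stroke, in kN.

Cap-side area A_cap = π/4 × (96.6 mm)² = 7329 mm^2
F = P × A_cap = 293 bar × A_cap

F ≈ 215 kN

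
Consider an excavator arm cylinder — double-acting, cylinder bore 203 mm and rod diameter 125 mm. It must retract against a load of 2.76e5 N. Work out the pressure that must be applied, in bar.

P ≈ 137 bar

Rod-side annular area A_ann = π/4 × (203² − 125²) = 20090 mm^2
Retraction: pressure acts on the annular area.
P = F / A = 2.76e5 N / A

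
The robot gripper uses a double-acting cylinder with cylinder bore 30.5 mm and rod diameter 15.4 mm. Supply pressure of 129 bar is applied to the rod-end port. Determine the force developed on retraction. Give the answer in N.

F ≈ 7020 N

Rod-side annular area A_ann = π/4 × (30.5² − 15.4²) = 544.4 mm^2
On retraction the pressure acts on the annular area (bore minus rod).
F = P × A_ann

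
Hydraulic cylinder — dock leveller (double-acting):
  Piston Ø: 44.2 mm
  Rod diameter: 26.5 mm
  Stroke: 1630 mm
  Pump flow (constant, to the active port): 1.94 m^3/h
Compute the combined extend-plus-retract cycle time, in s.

t ≈ 7.61 s

Cap-side area A_cap = π/4 × (44.2 mm)² = 1534 mm^2
Rod-side annular area A_ann = π/4 × (44.2² − 26.5²) = 982.8 mm^2
t_ext = A_cap·L/Q = 4.641 s
t_ret = A_ann·L/Q = 2.973 s
t_cycle = t_ext + t_ret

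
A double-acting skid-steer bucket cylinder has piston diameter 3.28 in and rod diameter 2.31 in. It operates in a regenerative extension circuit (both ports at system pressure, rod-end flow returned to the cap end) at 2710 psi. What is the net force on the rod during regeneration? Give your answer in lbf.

With equal pressure on both faces, forces on the annular region cancel; the net push is pressure × rod cross-section.
Rod cross-section A_rod = π/4 × (2.31 in)² = 4.191 in^2
F = P × A_rod

F ≈ 11400 lbf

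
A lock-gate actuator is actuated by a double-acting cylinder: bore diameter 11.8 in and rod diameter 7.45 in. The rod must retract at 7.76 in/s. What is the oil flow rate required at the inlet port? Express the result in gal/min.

Q ≈ 133 gal/min

Rod-side annular area A_ann = π/4 × (11.8² − 7.45²) = 65.77 in^2
Q = A × v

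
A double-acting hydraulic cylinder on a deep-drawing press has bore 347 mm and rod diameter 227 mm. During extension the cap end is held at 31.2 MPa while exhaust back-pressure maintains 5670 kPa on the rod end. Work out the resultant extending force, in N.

Cap-side area A_cap = π/4 × (347 mm)² = 94570 mm^2
Rod-side annular area A_ann = π/4 × (347² − 227²) = 54100 mm^2
Net thrust = P_cap·A_cap − P_rod·A_ann = 2.951e6 N − 3.067e5 N

F ≈ 2.64e6 N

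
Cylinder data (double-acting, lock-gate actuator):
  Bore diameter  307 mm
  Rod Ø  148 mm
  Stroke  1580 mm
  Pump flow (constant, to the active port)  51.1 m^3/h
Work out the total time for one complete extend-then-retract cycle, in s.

t ≈ 14.6 s

Cap-side area A_cap = π/4 × (307 mm)² = 74020 mm^2
Rod-side annular area A_ann = π/4 × (307² − 148²) = 56820 mm^2
t_ext = A_cap·L/Q = 8.240 s
t_ret = A_ann·L/Q = 6.325 s
t_cycle = t_ext + t_ret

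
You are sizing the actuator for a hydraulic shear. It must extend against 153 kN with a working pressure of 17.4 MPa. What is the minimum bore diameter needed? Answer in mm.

Extension force acts on the full piston face: F = P × (π/4)D².
D = √(4F / (πP)) = √(4 × 153 kN / (π × 17.4 MPa))

D ≈ 106 mm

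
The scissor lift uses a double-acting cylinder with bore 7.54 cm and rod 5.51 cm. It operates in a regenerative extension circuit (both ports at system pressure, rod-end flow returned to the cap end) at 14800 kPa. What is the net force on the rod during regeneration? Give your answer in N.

F ≈ 35300 N

With equal pressure on both faces, forces on the annular region cancel; the net push is pressure × rod cross-section.
Rod cross-section A_rod = π/4 × (5.51 cm)² = 23.84 cm^2
F = P × A_rod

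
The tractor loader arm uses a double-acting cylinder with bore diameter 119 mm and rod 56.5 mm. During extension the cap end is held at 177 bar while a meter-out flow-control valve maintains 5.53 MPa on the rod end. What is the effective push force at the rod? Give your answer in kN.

F ≈ 149 kN

Cap-side area A_cap = π/4 × (119 mm)² = 11120 mm^2
Rod-side annular area A_ann = π/4 × (119² − 56.5²) = 8615 mm^2
Net thrust = P_cap·A_cap − P_rod·A_ann = 196.9 kN − 47.64 kN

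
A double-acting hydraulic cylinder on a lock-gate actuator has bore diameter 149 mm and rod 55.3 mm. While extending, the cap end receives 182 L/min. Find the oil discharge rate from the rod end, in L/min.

Cap-side area A_cap = π/4 × (149 mm)² = 17440 mm^2
Rod-side annular area A_ann = π/4 × (149² − 55.3²) = 15030 mm^2
Piston speed v = Q_in/A_cap; rod-end outflow Q_out = v × A_ann = Q_in × A_ann/A_cap.

Q_out ≈ 157 L/min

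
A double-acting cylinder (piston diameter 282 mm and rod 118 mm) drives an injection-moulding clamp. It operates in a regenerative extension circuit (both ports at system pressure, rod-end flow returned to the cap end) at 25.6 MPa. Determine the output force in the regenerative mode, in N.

F ≈ 2.80e5 N

With equal pressure on both faces, forces on the annular region cancel; the net push is pressure × rod cross-section.
Rod cross-section A_rod = π/4 × (118 mm)² = 10940 mm^2
F = P × A_rod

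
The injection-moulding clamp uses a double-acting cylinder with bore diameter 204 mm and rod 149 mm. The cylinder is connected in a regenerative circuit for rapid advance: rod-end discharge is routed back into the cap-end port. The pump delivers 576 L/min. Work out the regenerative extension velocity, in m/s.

v ≈ 0.551 m/s

In regeneration the rod-end outflow joins the pump flow into the cap end, so the net volume the pump must supply per unit advance equals the rod cross-section area.
Rod cross-section A_rod = π/4 × (149 mm)² = 17440 mm^2
v = Q_pump / A_rod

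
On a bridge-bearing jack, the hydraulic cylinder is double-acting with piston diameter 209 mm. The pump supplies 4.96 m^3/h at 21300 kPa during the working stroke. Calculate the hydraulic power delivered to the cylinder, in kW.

W ≈ 29.3 kW

Hydraulic power = P × Q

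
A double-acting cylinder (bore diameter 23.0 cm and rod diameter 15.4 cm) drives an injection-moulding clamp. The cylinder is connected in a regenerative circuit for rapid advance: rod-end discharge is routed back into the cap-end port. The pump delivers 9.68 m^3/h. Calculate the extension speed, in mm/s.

In regeneration the rod-end outflow joins the pump flow into the cap end, so the net volume the pump must supply per unit advance equals the rod cross-section area.
Rod cross-section A_rod = π/4 × (15.4 cm)² = 186.3 cm^2
v = Q_pump / A_rod

v ≈ 144 mm/s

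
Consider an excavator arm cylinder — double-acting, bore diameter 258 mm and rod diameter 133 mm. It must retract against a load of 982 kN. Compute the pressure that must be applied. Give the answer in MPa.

Rod-side annular area A_ann = π/4 × (258² − 133²) = 38390 mm^2
Retraction: pressure acts on the annular area.
P = F / A = 982 kN / A

P ≈ 25.6 MPa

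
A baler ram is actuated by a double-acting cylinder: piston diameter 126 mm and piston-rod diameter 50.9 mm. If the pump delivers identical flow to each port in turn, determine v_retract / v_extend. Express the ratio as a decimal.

v_ret/v_ext ≈ 1.20

Cap-side area A_cap = π/4 × (126 mm)² = 12470 mm^2
Rod-side annular area A_ann = π/4 × (126² − 50.9²) = 10430 mm^2
For equal Q, v ∝ 1/A, so v_ret/v_ext = A_cap/A_ann.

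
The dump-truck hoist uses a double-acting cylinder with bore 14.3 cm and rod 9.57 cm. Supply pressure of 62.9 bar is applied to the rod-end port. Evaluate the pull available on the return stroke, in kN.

F ≈ 55.8 kN

Rod-side annular area A_ann = π/4 × (14.3² − 9.57²) = 88.68 cm^2
On retraction the pressure acts on the annular area (bore minus rod).
F = P × A_ann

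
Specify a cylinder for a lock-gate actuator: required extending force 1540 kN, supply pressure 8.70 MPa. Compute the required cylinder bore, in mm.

Extension force acts on the full piston face: F = P × (π/4)D².
D = √(4F / (πP)) = √(4 × 1540 kN / (π × 8.70 MPa))

D ≈ 475 mm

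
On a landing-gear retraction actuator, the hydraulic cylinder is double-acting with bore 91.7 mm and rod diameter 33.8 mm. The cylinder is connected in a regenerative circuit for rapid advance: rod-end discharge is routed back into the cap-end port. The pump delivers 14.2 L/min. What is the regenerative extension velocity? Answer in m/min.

In regeneration the rod-end outflow joins the pump flow into the cap end, so the net volume the pump must supply per unit advance equals the rod cross-section area.
Rod cross-section A_rod = π/4 × (33.8 mm)² = 897.3 mm^2
v = Q_pump / A_rod

v ≈ 15.8 m/min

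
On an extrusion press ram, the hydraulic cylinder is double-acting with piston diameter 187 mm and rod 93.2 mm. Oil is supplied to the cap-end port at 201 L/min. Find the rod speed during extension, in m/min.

v ≈ 7.32 m/min

Cap-side area A_cap = π/4 × (187 mm)² = 27460 mm^2
v = Q / A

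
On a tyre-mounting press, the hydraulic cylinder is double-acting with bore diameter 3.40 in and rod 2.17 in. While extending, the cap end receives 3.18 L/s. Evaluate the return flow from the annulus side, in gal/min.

Cap-side area A_cap = π/4 × (3.40 in)² = 9.079 in^2
Rod-side annular area A_ann = π/4 × (3.40² − 2.17²) = 5.381 in^2
Piston speed v = Q_in/A_cap; rod-end outflow Q_out = v × A_ann = Q_in × A_ann/A_cap.

Q_out ≈ 29.9 gal/min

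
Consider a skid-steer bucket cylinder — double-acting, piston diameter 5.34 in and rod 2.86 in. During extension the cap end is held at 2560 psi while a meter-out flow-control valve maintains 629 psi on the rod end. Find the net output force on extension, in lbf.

F ≈ 47300 lbf

Cap-side area A_cap = π/4 × (5.34 in)² = 22.40 in^2
Rod-side annular area A_ann = π/4 × (5.34² − 2.86²) = 15.97 in^2
Net thrust = P_cap·A_cap − P_rod·A_ann = 57330 lbf − 10050 lbf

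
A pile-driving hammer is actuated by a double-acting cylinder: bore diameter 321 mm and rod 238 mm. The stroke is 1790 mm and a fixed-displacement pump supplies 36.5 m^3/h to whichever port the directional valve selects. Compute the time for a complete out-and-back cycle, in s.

Cap-side area A_cap = π/4 × (321 mm)² = 80930 mm^2
Rod-side annular area A_ann = π/4 × (321² − 238²) = 36440 mm^2
t_ext = A_cap·L/Q = 14.29 s
t_ret = A_ann·L/Q = 6.433 s
t_cycle = t_ext + t_ret

t ≈ 20.7 s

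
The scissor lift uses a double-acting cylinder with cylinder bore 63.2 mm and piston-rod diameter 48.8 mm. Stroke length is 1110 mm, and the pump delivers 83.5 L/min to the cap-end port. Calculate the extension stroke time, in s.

t ≈ 2.50 s

Cap-side area A_cap = π/4 × (63.2 mm)² = 3137 mm^2
Swept volume V = A × L; t = V / Q = A·L / Q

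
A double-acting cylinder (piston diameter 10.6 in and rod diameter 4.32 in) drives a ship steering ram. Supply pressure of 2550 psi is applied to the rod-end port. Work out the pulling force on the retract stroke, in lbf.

Rod-side annular area A_ann = π/4 × (10.6² − 4.32²) = 73.59 in^2
On retraction the pressure acts on the annular area (bore minus rod).
F = P × A_ann

F ≈ 1.88e5 lbf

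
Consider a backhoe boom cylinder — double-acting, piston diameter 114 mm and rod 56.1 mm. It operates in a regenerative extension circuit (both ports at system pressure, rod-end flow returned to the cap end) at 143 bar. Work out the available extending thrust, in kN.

F ≈ 35.3 kN

With equal pressure on both faces, forces on the annular region cancel; the net push is pressure × rod cross-section.
Rod cross-section A_rod = π/4 × (56.1 mm)² = 2472 mm^2
F = P × A_rod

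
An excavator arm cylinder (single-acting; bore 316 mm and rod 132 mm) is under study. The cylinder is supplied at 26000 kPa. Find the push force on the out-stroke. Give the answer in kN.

F ≈ 2040 kN

Cap-side area A_cap = π/4 × (316 mm)² = 78430 mm^2
F = P × A_cap = 26000 kPa × A_cap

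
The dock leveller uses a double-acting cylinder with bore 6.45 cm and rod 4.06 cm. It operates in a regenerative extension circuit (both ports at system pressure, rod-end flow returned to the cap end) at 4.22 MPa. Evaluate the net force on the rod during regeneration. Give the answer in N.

F ≈ 5460 N

With equal pressure on both faces, forces on the annular region cancel; the net push is pressure × rod cross-section.
Rod cross-section A_rod = π/4 × (4.06 cm)² = 12.95 cm^2
F = P × A_rod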